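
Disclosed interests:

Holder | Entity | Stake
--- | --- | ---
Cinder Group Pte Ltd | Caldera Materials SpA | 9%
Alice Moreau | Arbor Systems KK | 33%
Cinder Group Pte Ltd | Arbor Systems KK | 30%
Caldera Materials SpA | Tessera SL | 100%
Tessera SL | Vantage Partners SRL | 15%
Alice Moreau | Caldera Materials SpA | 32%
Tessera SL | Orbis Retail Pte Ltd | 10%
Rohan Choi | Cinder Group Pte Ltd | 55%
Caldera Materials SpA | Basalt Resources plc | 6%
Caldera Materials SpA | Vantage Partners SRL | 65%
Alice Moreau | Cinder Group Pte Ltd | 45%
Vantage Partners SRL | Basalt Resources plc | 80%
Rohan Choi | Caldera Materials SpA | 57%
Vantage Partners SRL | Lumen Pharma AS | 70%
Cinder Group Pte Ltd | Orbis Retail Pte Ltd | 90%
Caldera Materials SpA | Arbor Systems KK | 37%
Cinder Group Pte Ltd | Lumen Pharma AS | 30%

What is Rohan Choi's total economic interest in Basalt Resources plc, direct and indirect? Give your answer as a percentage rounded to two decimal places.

Rohan reaches Basalt along 6 paths.
Via Caldera → Tessera → Vantage: 57% × 100% × 15% × 80% = 6.84%.
Via Cinder → Caldera → Tessera → Vantage: 55% × 9% × 100% × 15% × 80% = 0.594%.
Via Caldera → Vantage: 57% × 65% × 80% = 29.64%.
Via Cinder → Caldera → Vantage: 55% × 9% × 65% × 80% = 2.574%.
Via Caldera: 57% × 6% = 3.42%.
Via Cinder → Caldera: 55% × 9% × 6% = 0.297%.
Total: 6.84% + 0.594% + 29.64% + 2.574% + 3.42% + 0.297% = 43.365%.
Rounded: 43.37%.

43.37%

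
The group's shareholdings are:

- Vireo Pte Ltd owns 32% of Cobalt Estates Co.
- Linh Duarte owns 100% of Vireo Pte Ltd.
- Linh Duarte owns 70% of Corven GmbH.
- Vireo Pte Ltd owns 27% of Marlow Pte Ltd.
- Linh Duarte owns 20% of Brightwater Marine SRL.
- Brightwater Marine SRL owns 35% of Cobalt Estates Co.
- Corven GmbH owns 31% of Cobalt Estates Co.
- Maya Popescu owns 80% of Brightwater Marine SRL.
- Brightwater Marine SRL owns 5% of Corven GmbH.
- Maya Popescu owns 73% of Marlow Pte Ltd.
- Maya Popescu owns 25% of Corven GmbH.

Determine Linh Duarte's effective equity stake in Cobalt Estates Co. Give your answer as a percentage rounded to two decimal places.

61.01%

Linh reaches Cobalt along 4 paths.
Via Corven: 70% × 31% = 21.7%.
Via Brightwater → Corven: 20% × 5% × 31% = 0.31%.
Via Brightwater: 20% × 35% = 7%.
Via Vireo: 100% × 32% = 32%.
Total: 21.7% + 0.31% + 7% + 32% = 61.01%.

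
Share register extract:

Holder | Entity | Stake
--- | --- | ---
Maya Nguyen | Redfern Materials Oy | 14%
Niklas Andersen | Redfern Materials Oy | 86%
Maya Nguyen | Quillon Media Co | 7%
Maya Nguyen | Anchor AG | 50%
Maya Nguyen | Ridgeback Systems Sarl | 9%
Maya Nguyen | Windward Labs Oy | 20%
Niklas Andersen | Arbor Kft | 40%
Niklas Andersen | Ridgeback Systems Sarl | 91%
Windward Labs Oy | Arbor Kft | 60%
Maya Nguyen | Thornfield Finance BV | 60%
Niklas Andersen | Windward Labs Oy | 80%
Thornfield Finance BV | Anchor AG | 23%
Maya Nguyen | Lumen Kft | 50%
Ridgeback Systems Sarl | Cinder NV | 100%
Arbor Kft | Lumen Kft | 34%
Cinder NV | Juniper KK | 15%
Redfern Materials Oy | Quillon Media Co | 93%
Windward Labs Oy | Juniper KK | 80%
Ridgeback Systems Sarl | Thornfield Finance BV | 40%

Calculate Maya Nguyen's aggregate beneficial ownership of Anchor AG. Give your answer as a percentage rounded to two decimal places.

64.63%

Maya reaches Anchor along 3 paths.
Direct stake: 50% = 50%.
Via Thornfield: 60% × 23% = 13.8%.
Via Ridgeback → Thornfield: 9% × 40% × 23% = 0.828%.
Total: 50% + 13.8% + 0.828% = 64.628%.
Rounded: 64.63%.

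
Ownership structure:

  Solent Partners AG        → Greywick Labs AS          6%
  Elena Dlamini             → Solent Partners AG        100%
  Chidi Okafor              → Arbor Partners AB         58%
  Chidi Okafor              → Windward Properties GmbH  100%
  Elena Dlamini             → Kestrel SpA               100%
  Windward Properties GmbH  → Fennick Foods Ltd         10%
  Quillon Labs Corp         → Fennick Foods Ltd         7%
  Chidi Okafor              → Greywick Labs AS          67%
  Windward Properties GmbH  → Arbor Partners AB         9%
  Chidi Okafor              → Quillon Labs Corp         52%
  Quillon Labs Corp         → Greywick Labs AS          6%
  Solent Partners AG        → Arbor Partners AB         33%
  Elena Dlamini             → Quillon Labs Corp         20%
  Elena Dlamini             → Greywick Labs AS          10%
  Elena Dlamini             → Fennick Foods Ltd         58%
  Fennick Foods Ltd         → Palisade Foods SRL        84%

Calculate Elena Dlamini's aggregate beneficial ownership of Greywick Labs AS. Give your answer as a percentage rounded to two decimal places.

Elena reaches Greywick along 3 paths.
Direct stake: 10% = 10%.
Via Solent: 100% × 6% = 6%.
Via Quillon: 20% × 6% = 1.2%.
Total: 10% + 6% + 1.2% = 17.2%.
Rounded: 17.20%.

17.20%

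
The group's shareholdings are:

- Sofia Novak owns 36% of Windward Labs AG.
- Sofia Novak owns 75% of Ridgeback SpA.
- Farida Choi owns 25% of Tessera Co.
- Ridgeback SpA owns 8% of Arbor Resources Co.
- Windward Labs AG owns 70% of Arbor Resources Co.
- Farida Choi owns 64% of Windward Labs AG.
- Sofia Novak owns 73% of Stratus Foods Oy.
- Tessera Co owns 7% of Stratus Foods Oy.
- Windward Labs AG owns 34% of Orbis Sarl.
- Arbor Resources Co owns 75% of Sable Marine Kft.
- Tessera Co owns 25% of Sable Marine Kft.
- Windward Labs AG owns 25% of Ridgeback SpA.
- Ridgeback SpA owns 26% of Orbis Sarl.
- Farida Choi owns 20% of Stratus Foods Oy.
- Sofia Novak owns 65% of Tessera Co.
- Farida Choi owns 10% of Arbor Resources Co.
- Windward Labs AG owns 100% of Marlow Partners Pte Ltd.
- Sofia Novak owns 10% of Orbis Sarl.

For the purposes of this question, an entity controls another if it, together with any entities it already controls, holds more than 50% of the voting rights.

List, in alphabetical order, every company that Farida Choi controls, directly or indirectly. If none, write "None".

Arbor Resources Co, Marlow Partners Pte Ltd, Sable Marine Kft, Windward Labs AG

Farida holds 64% of Windward, so Farida controls Windward.
Windward and Farida together hold 70% + 10% = 80% of Arbor, so Farida controls Arbor.
Windward holds 100% of Marlow, so Farida controls Marlow.
Arbor holds 75% of Sable, so Farida controls Sable.
No other company's threshold is met.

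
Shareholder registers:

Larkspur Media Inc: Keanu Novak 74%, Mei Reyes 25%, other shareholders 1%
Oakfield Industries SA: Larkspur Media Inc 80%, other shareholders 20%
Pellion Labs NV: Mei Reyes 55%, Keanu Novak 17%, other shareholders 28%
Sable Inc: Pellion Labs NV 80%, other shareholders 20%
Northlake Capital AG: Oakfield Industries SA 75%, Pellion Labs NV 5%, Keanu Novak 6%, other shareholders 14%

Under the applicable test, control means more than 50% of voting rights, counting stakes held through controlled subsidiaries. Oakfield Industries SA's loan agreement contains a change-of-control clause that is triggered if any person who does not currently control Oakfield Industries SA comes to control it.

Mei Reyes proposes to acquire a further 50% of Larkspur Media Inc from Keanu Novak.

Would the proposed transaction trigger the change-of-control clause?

The purchase adds only to Mei's holdings (Keanu's stake shrinks), so Mei is the only person who could newly come to control Oakfield.
Mei holds 55% of Pellion, so Mei controls Pellion.
Pellion holds 80% of Sable, so Mei controls Sable.
Neither Mei nor any entity Mei controls holds any voting interest in Oakfield.
So before the transaction, Mei does not control Oakfield.
After the purchase, Mei's direct stake in Larkspur rises to 25% + 50% = 75%, and Keanu's stake falls to 24%.
Mei holds 75% of Larkspur, so Mei controls Larkspur.
Larkspur holds 80% of Oakfield, so Mei controls Oakfield.
Mei did not control Oakfield before and does after, so the clause is triggered.

Yes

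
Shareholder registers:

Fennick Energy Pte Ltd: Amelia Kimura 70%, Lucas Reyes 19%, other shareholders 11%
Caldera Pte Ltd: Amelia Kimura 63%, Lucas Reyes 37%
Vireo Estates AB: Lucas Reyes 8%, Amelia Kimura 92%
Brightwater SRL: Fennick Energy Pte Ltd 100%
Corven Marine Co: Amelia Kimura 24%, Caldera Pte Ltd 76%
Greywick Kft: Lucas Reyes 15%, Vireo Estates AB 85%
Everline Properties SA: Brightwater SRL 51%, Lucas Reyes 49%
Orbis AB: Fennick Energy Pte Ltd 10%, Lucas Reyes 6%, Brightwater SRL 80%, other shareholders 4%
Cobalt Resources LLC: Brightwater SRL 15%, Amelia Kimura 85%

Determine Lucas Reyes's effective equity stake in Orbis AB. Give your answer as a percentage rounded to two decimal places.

23.10%

Lucas reaches Orbis along 3 paths.
Via Fennick: 19% × 10% = 1.9%.
Direct stake: 6% = 6%.
Via Fennick → Brightwater: 19% × 100% × 80% = 15.2%.
Total: 1.9% + 6% + 15.2% = 23.1%.
Rounded: 23.10%.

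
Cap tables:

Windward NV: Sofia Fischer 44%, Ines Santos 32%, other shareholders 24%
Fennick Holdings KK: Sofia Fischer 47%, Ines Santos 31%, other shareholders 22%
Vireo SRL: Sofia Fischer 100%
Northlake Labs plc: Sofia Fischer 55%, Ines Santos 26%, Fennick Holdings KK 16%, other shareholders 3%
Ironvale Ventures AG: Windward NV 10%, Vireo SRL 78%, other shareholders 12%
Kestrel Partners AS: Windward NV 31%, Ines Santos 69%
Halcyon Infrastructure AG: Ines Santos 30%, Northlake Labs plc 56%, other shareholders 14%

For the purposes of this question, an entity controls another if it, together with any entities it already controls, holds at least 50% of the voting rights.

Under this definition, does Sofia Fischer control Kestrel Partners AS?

No

Sofia holds 100% of Vireo, so Sofia controls Vireo.
Sofia holds 55% of Northlake, so Sofia controls Northlake.
Vireo holds 78% of Ironvale, so Sofia controls Ironvale.
Northlake holds 56% of Halcyon, so Sofia controls Halcyon.
Neither Sofia nor any entity Sofia controls holds any voting interest in Kestrel.
So Sofia does not control Kestrel.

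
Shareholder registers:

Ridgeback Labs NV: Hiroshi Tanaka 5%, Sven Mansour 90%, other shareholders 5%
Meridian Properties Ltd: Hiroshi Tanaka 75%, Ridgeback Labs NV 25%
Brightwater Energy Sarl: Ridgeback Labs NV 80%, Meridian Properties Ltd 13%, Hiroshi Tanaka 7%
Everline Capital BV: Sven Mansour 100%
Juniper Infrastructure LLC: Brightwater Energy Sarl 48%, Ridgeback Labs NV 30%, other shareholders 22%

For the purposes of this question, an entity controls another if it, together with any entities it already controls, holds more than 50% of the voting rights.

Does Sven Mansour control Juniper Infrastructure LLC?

Yes

Sven holds 90% of Ridgeback, so Sven controls Ridgeback.
Ridgeback holds 80% of Brightwater, so Sven controls Brightwater.
Brightwater and Ridgeback together hold 48% + 30% = 78% of Juniper, so Sven controls Juniper.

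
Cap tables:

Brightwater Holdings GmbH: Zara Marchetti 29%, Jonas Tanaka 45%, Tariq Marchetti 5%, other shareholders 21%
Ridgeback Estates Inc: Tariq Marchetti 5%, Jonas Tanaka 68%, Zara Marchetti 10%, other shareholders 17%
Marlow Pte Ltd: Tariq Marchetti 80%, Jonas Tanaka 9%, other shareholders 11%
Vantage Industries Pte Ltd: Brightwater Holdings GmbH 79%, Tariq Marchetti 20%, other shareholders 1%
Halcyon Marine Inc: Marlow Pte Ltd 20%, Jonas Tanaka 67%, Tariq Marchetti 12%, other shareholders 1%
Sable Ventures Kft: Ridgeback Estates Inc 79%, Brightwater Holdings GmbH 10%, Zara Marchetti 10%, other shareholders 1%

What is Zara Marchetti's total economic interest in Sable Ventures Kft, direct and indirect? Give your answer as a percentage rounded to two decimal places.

Zara reaches Sable along 3 paths.
Via Ridgeback: 10% × 79% = 7.9%.
Via Brightwater: 29% × 10% = 2.9%.
Direct stake: 10% = 10%.
Total: 7.9% + 2.9% + 10% = 20.8%.
Rounded: 20.80%.

20.80%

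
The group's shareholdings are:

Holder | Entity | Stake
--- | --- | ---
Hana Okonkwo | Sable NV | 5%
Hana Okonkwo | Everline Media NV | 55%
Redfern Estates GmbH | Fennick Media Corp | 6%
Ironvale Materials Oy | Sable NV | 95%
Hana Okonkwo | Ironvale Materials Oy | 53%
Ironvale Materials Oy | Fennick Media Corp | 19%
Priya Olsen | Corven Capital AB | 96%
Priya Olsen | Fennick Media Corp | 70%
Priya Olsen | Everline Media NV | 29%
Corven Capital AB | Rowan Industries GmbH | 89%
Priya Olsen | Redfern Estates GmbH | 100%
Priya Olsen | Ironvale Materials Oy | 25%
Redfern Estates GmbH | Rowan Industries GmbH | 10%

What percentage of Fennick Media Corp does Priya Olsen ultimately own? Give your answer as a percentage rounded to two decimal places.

80.75%

Priya reaches Fennick along 3 paths.
Via Ironvale: 25% × 19% = 4.75%.
Via Redfern: 100% × 6% = 6%.
Direct stake: 70% = 70%.
Total: 4.75% + 6% + 70% = 80.75%.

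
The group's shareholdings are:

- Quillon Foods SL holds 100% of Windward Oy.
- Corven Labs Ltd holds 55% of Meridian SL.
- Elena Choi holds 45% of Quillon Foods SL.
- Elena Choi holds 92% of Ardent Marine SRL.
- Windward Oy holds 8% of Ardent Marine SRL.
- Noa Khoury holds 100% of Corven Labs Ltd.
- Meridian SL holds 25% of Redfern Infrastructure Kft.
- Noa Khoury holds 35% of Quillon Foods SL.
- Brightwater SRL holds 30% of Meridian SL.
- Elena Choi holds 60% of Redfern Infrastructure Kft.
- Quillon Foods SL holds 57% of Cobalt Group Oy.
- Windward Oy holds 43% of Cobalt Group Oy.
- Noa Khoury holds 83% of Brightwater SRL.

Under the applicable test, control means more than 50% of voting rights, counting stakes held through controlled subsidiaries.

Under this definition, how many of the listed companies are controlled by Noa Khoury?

Noa holds 100% of Corven, so Noa controls Corven.
Noa holds 83% of Brightwater, so Noa controls Brightwater.
Brightwater and Corven together hold 30% + 55% = 85% of Meridian, so Noa controls Meridian.
No other company's threshold is met.
Noa controls 3 companies.

3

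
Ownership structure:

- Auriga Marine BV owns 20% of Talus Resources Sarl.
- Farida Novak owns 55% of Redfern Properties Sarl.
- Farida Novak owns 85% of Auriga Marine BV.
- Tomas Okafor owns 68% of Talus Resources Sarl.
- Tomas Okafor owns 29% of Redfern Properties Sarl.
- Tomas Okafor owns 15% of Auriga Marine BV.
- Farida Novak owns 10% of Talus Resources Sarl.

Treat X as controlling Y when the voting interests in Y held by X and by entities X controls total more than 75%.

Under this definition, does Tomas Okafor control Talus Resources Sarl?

Tomas's largest direct stake is 68% in Talus, which does not meet the threshold, so Tomas controls no company.
In Talus, Tomas's side holds only 68%, not > 75%.
So Tomas does not control Talus.

No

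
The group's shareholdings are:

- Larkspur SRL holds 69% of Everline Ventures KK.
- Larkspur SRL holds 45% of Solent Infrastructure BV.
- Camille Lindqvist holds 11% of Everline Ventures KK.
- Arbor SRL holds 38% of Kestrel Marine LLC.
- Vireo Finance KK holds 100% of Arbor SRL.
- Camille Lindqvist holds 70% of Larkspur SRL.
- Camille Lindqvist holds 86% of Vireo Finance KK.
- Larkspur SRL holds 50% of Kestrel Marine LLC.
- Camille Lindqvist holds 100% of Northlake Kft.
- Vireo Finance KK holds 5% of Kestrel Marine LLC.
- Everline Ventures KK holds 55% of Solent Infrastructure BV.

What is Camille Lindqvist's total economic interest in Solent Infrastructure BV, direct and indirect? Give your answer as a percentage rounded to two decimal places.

64.12%

Camille reaches Solent along 3 paths.
Via Larkspur → Everline: 70% × 69% × 55% = 26.565%.
Via Everline: 11% × 55% = 6.05%.
Via Larkspur: 70% × 45% = 31.5%.
Total: 26.565% + 6.05% + 31.5% = 64.115%.
Rounded: 64.12%.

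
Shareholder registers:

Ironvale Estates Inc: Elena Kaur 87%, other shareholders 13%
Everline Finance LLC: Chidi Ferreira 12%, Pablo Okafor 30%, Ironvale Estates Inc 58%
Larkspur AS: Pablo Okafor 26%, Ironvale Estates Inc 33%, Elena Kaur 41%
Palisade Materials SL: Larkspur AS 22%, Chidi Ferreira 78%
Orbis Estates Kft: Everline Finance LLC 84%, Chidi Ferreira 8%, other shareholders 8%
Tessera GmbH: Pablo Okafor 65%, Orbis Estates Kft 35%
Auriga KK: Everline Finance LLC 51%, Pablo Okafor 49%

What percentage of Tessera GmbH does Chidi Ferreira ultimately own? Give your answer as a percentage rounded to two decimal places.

Chidi reaches Tessera along 2 paths.
Via Everline → Orbis: 12% × 84% × 35% = 3.528%.
Via Orbis: 8% × 35% = 2.8%.
Total: 3.528% + 2.8% = 6.328%.
Rounded: 6.33%.

6.33%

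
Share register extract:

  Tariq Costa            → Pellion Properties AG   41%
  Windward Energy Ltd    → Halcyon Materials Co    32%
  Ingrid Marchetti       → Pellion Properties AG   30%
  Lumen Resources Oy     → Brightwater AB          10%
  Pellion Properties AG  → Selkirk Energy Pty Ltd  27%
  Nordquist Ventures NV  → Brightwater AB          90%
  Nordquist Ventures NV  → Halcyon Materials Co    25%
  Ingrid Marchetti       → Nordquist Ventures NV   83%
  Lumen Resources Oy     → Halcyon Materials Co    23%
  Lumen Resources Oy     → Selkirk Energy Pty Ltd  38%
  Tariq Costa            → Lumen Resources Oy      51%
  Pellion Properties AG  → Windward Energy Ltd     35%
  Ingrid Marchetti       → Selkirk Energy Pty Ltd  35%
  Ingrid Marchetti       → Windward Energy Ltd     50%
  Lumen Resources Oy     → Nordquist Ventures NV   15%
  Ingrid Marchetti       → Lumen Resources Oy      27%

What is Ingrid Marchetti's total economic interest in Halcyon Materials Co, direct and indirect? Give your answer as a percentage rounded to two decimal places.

Ingrid reaches Halcyon along 5 paths.
Via Pellion → Windward: 30% × 35% × 32% = 3.36%.
Via Windward: 50% × 32% = 16%.
Via Lumen → Nordquist: 27% × 15% × 25% = 1.0125%.
Via Nordquist: 83% × 25% = 20.75%.
Via Lumen: 27% × 23% = 6.21%.
Total: 3.36% + 16% + 1.0125% + 20.75% + 6.21% = 47.3325%.
Rounded: 47.33%.

47.33%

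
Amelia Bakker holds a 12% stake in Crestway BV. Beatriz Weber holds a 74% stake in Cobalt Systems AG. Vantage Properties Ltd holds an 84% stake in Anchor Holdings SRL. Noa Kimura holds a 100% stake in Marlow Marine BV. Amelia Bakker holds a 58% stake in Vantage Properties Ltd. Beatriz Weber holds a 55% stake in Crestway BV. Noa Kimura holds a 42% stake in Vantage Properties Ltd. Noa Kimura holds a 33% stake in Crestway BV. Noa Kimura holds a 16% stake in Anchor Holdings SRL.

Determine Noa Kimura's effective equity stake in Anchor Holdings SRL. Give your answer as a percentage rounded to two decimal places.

51.28%

Noa reaches Anchor along 2 paths.
Direct stake: 16% = 16%.
Via Vantage: 42% × 84% = 35.28%.
Total: 16% + 35.28% = 51.28%.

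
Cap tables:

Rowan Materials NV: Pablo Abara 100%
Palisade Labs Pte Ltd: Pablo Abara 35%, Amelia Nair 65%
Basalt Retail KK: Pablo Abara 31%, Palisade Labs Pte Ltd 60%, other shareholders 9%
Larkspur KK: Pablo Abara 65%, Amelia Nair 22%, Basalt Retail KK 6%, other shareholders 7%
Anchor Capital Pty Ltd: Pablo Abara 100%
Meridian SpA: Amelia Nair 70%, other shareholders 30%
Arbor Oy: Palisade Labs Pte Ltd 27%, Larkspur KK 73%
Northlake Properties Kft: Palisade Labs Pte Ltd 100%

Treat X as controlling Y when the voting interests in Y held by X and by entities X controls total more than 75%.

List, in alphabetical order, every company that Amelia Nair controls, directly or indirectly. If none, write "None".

None

Amelia's largest direct stake is 70% in Meridian, which does not meet the threshold.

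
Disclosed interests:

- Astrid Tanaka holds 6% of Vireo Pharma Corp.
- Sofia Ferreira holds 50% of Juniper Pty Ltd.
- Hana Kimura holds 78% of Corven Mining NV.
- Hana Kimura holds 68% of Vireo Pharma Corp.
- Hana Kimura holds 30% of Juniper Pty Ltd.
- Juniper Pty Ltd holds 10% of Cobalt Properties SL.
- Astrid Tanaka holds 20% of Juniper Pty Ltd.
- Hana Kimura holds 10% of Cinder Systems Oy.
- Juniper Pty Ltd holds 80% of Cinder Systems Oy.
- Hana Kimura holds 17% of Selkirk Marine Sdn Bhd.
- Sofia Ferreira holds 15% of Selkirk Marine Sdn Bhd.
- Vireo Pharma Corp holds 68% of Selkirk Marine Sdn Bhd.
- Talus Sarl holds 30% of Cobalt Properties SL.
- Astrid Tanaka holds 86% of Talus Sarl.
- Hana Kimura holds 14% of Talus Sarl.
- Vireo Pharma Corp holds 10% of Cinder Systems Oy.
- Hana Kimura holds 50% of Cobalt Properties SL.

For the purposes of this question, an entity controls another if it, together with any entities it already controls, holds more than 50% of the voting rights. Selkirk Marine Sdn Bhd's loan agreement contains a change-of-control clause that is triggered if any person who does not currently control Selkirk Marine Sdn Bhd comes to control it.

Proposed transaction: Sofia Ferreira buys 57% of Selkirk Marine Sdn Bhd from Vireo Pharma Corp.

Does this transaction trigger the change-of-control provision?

Yes

The purchase adds only to Sofia's holdings (Vireo's stake shrinks), so Sofia is the only person who could newly come to control Selkirk.
Sofia's largest direct stake is 50% in Juniper, which does not meet the threshold, so Sofia controls no company.
In Selkirk, Sofia's side holds only 15%, not > 50%.
So before the transaction, Sofia does not control Selkirk.
After the purchase, Sofia's direct stake in Selkirk rises to 15% + 57% = 72%, and Vireo's stake falls to 11%.
Sofia holds 72% of Selkirk, so Sofia controls Selkirk.
Sofia did not control Selkirk before and does after, so the clause is triggered.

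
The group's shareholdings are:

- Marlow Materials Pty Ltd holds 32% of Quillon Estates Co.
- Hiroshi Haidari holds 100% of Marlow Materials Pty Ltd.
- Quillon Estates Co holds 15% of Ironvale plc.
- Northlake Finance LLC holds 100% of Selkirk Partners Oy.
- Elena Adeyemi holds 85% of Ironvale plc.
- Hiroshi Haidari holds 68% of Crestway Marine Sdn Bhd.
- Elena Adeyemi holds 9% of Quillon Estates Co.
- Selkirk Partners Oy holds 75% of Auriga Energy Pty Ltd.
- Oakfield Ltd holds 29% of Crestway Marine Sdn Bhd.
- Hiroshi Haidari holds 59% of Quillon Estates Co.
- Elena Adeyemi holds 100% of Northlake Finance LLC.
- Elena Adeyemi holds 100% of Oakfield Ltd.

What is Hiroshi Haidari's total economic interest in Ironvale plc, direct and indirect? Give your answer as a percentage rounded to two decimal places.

13.65%

Hiroshi reaches Ironvale along 2 paths.
Via Marlow → Quillon: 100% × 32% × 15% = 4.8%.
Via Quillon: 59% × 15% = 8.85%.
Total: 4.8% + 8.85% = 13.65%.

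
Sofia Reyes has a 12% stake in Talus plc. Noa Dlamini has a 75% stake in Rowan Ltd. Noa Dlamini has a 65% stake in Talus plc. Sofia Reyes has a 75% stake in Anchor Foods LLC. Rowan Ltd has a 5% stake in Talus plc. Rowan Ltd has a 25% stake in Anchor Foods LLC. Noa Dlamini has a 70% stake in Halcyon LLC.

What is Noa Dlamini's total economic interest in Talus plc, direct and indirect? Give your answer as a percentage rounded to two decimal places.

68.75%

Noa reaches Talus along 2 paths.
Via Rowan: 75% × 5% = 3.75%.
Direct stake: 65% = 65%.
Total: 3.75% + 65% = 68.75%.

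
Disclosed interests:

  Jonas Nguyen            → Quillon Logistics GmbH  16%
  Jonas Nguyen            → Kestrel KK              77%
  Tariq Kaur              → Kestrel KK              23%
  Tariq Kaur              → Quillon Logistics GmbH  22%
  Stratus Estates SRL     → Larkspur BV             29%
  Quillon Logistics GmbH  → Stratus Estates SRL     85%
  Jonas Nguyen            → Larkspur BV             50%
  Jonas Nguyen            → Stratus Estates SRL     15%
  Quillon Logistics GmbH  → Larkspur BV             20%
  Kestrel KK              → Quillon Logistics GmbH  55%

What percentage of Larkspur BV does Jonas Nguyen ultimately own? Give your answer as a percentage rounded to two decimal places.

80.40%

Jonas reaches Larkspur along 6 paths.
Via Kestrel → Quillon: 77% × 55% × 20% = 8.47%.
Via Quillon: 16% × 20% = 3.2%.
Direct stake: 50% = 50%.
Via Stratus: 15% × 29% = 4.35%.
Via Kestrel → Quillon → Stratus: 77% × 55% × 85% × 29% = 10.439275%.
Via Quillon → Stratus: 16% × 85% × 29% = 3.944%.
Total: 8.47% + 3.2% + 50% + 4.35% + 10.439275% + 3.944% = 80.403275%.
Rounded: 80.40%.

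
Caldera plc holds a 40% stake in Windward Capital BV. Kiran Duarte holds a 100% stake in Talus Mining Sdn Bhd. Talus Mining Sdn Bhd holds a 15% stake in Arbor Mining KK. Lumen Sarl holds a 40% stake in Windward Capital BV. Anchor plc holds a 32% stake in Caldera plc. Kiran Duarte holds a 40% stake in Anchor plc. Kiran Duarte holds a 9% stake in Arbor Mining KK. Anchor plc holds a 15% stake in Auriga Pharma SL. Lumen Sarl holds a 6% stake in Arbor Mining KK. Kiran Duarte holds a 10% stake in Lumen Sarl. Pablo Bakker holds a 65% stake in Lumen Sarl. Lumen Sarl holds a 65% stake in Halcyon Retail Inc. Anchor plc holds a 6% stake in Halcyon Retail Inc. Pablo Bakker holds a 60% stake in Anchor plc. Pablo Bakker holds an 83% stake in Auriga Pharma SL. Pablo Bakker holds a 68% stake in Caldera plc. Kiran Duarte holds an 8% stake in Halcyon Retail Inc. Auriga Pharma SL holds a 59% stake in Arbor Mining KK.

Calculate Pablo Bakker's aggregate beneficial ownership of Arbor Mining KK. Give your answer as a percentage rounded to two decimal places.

58.18%

Pablo reaches Arbor along 3 paths.
Via Auriga: 83% × 59% = 48.97%.
Via Anchor → Auriga: 60% × 15% × 59% = 5.31%.
Via Lumen: 65% × 6% = 3.9%.
Total: 48.97% + 5.31% + 3.9% = 58.18%.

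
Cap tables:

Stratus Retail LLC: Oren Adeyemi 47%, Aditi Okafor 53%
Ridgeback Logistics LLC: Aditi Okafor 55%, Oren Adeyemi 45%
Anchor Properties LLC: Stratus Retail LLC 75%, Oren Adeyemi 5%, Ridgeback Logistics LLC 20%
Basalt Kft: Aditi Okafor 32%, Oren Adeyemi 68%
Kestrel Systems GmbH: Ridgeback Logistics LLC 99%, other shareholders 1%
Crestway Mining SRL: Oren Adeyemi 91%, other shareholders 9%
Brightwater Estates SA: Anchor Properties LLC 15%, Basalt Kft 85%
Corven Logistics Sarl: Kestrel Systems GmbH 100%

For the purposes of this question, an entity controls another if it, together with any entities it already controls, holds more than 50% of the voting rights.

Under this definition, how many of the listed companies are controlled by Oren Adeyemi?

3

Oren holds 68% of Basalt, so Oren controls Basalt.
Oren holds 91% of Crestway, so Oren controls Crestway.
Basalt holds 85% of Brightwater, so Oren controls Brightwater.
No other company's threshold is met.
Oren controls 3 companies.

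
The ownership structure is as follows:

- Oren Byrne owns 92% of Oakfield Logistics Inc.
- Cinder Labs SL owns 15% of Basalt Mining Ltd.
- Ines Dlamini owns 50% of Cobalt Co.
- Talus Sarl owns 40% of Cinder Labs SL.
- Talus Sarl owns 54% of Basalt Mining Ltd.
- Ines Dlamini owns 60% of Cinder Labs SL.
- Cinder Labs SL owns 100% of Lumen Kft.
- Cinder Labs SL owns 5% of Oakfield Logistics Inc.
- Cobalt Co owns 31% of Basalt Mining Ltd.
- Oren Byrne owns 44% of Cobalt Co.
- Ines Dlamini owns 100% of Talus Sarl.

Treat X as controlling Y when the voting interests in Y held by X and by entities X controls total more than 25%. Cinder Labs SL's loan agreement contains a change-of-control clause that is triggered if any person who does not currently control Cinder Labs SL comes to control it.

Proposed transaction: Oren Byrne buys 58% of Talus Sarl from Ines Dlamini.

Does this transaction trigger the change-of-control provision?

The purchase adds only to Oren's holdings (Ines's stake shrinks), so Oren is the only person who could newly come to control Cinder.
Oren holds 44% of Cobalt, so Oren controls Cobalt.
Oren holds 92% of Oakfield, so Oren controls Oakfield.
Cobalt holds 31% of Basalt, so Oren controls Basalt.
Neither Oren nor any entity Oren controls holds any voting interest in Cinder.
So before the transaction, Oren does not control Cinder.
After the purchase, Oren holds 58% of Talus directly, and Ines's stake falls to 42%.
Oren holds 58% of Talus, so Oren controls Talus.
Talus holds 40% of Cinder, so Oren controls Cinder.
Oren did not control Cinder before and does after, so the clause is triggered.

Yes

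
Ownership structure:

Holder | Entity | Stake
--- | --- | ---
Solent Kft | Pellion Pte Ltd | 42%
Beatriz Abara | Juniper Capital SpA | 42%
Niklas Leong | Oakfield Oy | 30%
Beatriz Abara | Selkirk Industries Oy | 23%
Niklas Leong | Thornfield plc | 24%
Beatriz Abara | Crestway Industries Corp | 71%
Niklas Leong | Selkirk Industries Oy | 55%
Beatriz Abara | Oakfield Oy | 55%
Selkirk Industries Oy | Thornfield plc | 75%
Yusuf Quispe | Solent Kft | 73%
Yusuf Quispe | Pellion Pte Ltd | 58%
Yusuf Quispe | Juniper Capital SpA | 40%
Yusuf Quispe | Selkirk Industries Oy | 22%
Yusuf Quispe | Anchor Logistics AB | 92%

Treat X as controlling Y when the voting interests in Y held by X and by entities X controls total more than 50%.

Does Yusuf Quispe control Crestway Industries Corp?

No

Yusuf holds 73% of Solent, so Yusuf controls Solent.
Yusuf holds 92% of Anchor, so Yusuf controls Anchor.
Yusuf and Solent together hold 58% + 42% = 100% of Pellion, so Yusuf controls Pellion.
Neither Yusuf nor any entity Yusuf controls holds any voting interest in Crestway.
So Yusuf does not control Crestway.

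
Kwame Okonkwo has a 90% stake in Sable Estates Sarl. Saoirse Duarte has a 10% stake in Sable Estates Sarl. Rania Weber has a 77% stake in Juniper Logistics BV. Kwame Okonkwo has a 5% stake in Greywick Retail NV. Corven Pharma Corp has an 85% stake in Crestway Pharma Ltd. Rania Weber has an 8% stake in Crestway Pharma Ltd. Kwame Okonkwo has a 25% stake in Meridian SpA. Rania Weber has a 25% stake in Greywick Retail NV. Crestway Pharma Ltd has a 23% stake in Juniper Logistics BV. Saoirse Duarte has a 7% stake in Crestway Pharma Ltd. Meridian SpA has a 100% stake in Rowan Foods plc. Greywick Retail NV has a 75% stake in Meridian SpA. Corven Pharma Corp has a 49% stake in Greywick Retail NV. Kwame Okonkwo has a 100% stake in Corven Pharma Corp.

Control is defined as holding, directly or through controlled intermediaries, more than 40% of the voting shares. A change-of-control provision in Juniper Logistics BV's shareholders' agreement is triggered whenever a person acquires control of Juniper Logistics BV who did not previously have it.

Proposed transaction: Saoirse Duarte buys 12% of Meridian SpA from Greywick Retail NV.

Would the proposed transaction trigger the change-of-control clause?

No

The purchase adds only to Saoirse's holdings (Greywick's stake shrinks), so Saoirse is the only person who could newly come to control Juniper.
Saoirse's largest direct stake is 10% in Sable, which does not meet the threshold, so Saoirse controls no company.
Neither Saoirse nor any entity Saoirse controls holds any voting interest in Juniper.
So before the transaction, Saoirse does not control Juniper.
After the purchase, Saoirse holds 12% of Meridian directly, and Greywick's stake falls to 63%.
Saoirse's side now holds 12% of Meridian, not > 40%, so Saoirse still does not control Meridian.
After the transaction, neither Saoirse nor any entity Saoirse controls holds a voting interest in Juniper, so Saoirse still does not control it.
No new person acquires control, so the clause is not triggered.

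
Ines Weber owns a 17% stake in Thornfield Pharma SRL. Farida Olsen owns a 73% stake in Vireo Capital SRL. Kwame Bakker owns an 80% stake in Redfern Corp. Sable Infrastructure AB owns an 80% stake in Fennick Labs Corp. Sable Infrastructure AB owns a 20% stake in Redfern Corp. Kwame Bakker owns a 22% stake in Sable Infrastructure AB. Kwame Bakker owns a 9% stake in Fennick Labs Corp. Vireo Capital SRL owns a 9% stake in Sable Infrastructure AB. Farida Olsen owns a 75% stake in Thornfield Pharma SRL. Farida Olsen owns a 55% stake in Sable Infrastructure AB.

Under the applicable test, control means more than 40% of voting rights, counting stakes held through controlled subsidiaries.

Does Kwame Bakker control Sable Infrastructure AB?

No

Kwame holds 80% of Redfern, so Kwame controls Redfern.
In Sable, Kwame's side holds only 22%, not > 40%.
So Kwame does not control Sable.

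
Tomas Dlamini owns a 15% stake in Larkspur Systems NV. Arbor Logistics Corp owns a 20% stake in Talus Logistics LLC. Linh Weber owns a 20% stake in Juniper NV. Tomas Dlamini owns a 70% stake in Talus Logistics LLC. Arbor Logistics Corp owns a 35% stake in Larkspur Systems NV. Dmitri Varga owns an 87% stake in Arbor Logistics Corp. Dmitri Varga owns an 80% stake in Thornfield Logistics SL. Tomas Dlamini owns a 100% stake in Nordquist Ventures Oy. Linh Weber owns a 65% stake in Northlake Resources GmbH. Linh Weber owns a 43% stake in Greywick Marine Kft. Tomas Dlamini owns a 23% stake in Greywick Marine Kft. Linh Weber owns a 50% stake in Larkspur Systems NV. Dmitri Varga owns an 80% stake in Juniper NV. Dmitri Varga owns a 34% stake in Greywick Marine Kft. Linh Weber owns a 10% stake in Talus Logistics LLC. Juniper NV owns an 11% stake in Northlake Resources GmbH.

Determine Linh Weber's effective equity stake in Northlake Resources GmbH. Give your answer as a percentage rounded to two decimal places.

Linh reaches Northlake along 2 paths.
Direct stake: 65% = 65%.
Via Juniper: 20% × 11% = 2.2%.
Total: 65% + 2.2% = 67.2%.
Rounded: 67.20%.

67.20%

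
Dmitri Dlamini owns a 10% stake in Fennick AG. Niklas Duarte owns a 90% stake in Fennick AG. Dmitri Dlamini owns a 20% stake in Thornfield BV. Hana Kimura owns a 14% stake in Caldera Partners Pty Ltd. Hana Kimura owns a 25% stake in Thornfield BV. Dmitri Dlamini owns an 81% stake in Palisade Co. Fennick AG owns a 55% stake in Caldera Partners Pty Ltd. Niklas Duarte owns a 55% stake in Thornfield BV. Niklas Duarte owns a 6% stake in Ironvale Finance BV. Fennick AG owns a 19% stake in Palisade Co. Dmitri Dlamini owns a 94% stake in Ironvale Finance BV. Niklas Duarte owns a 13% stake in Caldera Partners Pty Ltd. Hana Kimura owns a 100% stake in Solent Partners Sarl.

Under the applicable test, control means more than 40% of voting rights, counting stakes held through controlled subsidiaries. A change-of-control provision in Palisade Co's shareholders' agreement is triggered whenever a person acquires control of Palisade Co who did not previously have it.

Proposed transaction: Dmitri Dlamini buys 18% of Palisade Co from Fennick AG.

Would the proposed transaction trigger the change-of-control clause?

No

The purchase adds only to Dmitri's holdings (Fennick's stake shrinks), so Dmitri is the only person who could newly come to control Palisade.
Dmitri holds 81% of Palisade, so Dmitri controls Palisade.
So Dmitri already controls Palisade before the transaction.
After the purchase, Dmitri's direct stake in Palisade rises to 81% + 18% = 99%, and Fennick's stake falls to 1%.
Dmitri controlled Palisade already, so this is not a new person acquiring control; every other person's position is unchanged or reduced.
No new person acquires control, so the clause is not triggered.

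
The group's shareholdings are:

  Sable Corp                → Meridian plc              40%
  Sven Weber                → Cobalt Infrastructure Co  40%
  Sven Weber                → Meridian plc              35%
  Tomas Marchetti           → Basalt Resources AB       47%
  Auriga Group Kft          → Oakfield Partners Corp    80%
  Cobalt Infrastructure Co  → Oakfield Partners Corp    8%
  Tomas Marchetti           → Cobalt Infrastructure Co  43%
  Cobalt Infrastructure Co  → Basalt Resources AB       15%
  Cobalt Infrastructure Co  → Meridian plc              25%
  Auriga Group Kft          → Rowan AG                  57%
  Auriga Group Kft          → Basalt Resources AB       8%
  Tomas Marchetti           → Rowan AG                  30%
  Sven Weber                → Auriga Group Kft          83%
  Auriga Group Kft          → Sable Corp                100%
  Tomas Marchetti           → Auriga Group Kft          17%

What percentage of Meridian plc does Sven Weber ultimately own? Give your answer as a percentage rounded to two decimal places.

Sven reaches Meridian along 3 paths.
Direct stake: 35% = 35%.
Via Auriga → Sable: 83% × 100% × 40% = 33.2%.
Via Cobalt: 40% × 25% = 10%.
Total: 35% + 33.2% + 10% = 78.2%.
Rounded: 78.20%.

78.20%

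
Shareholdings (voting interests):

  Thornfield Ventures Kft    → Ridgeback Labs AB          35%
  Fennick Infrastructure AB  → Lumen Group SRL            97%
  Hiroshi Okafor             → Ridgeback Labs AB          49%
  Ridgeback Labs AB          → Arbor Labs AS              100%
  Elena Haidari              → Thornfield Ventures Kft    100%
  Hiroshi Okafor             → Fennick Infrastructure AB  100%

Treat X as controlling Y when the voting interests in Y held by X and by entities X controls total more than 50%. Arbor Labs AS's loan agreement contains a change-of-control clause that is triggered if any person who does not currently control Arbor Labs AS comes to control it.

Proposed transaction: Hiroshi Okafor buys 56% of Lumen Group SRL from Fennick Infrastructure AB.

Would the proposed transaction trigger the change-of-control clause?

The purchase adds only to Hiroshi's holdings (Fennick's stake shrinks), so Hiroshi is the only person who could newly come to control Arbor.
Hiroshi holds 100% of Fennick, so Hiroshi controls Fennick.
Fennick holds 97% of Lumen, so Hiroshi controls Lumen.
Neither Hiroshi nor any entity Hiroshi controls holds any voting interest in Arbor.
So before the transaction, Hiroshi does not control Arbor.
After the purchase, Hiroshi holds 56% of Lumen directly, and Fennick's stake falls to 41%.
Fennick and Hiroshi together hold 41% + 56% = 97% of Lumen, so Hiroshi controls Lumen.
After the transaction, neither Hiroshi nor any entity Hiroshi controls holds a voting interest in Arbor, so Hiroshi still does not control it.
No new person acquires control, so the clause is not triggered.

No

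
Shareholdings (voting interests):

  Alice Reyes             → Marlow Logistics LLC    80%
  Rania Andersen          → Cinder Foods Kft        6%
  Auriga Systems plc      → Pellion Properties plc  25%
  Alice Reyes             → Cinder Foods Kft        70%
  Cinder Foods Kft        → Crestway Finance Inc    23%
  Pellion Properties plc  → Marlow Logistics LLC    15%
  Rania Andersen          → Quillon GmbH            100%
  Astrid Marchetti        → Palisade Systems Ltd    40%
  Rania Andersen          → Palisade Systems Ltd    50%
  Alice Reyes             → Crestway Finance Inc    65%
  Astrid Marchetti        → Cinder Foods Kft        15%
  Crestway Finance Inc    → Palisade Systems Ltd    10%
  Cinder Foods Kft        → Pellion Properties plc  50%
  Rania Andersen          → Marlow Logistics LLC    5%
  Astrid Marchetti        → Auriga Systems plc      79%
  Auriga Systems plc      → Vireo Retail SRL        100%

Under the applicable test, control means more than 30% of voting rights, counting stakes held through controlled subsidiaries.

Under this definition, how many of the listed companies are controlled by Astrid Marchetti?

Astrid holds 79% of Auriga, so Astrid controls Auriga.
Astrid holds 40% of Palisade, so Astrid controls Palisade.
Auriga holds 100% of Vireo, so Astrid controls Vireo.
No other company's threshold is met.
Astrid controls 3 companies.

3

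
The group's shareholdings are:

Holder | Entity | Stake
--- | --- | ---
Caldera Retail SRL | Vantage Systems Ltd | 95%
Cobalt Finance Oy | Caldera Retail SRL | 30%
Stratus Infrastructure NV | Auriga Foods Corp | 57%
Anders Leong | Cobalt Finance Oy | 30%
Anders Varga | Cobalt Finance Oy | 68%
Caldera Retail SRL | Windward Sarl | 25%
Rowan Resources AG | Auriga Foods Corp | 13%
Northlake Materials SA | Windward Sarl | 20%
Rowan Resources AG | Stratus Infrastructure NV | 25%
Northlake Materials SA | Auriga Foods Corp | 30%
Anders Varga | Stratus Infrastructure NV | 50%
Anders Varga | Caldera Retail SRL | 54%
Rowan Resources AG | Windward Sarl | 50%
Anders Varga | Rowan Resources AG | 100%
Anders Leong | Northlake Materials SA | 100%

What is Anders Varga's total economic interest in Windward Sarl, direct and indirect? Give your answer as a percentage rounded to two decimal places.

Anders Varga reaches Windward along 3 paths.
Via Caldera: 54% × 25% = 13.5%.
Via Cobalt → Caldera: 68% × 30% × 25% = 5.1%.
Via Rowan: 100% × 50% = 50%.
Total: 13.5% + 5.1% + 50% = 68.6%.
Rounded: 68.60%.

68.60%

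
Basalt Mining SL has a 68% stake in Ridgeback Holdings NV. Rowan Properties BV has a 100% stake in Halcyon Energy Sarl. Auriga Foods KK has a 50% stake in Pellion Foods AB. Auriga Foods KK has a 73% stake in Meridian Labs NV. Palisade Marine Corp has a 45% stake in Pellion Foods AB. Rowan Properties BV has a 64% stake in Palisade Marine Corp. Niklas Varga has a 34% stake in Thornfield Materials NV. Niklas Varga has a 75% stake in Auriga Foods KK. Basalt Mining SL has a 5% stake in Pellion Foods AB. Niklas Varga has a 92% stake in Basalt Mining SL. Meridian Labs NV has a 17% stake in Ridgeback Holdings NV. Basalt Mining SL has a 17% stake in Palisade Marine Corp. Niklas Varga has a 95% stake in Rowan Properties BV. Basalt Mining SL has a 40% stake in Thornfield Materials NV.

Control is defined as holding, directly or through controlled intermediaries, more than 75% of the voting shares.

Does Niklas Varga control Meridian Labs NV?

Niklas holds 95% of Rowan, so Niklas controls Rowan.
Niklas holds 92% of Basalt, so Niklas controls Basalt.
Rowan holds 100% of Halcyon, so Niklas controls Halcyon.
Basalt and Rowan together hold 17% + 64% = 81% of Palisade, so Niklas controls Palisade.
Neither Niklas nor any entity Niklas controls holds any voting interest in Meridian.
So Niklas does not control Meridian.

No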